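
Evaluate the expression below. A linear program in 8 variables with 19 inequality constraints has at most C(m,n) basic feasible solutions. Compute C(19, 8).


Each vertex corresponds to some choice of n active constraints out of m, so the number of vertices is at most C(m, n) = m! / (n!(m-n)!).
m = 19, n = 8
Numerator: 19 * 18 * 17 * 16 * 15 * 14 * 13 * 12
Denominator: 8! = 40320
C(19, 8) = 75582


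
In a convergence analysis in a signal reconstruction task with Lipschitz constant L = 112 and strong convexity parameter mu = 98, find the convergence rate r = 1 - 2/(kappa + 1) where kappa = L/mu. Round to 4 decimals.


Step 1: Compute the condition number.
kappa = L/mu = 112/98 = 1.1429
Step 2: Compute the convergence rate.
r = 1 - 2/(kappa + 1) = 1 - 2*mu/(L + mu) = (L - mu)/(L + mu) = 14/210 = 0.0667


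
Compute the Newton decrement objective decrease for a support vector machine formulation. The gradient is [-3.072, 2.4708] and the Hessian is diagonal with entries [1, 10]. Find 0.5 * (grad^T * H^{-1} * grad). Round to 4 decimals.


Step 1: H is diagonal, so H^(-1) * g = [-3.072, 0.2471].
Step 2: g^T H^(-1) g = sum_i g_i^2 / H_ii
  = (-3.072)^2/1 + (2.4708)^2/10
  = 9.4372 + 0.6105 = 10.0477
Step 3: Objective decrease = 0.5 * g^T H^(-1) g = 5.0238


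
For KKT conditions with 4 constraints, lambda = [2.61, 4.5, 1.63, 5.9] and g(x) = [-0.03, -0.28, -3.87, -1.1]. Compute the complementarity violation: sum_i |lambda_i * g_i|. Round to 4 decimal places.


KKT complementary slackness check:
lambda_1 * g_1 = 2.61 * -0.03 = -0.0783
lambda_2 * g_2 = 4.5 * -0.28 = -1.26
lambda_3 * g_3 = 1.63 * -3.87 = -6.3081
lambda_4 * g_4 = 5.9 * -1.1 = -6.49
Total violation = 0.0783 + 1.26 + 6.3081 + 6.49 = 14.1364


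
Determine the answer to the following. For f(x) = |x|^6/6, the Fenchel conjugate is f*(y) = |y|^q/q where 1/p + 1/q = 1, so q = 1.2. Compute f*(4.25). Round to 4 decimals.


The conjugate exponent q satisfies 1/p + 1/q = 1.
p = 6, so q = 6/(6 - 1) = 1.2
|y|^q = 4.25^1.2 = 5.6763
f*(4.25) = 5.6763 / 1.2 = 4.7303


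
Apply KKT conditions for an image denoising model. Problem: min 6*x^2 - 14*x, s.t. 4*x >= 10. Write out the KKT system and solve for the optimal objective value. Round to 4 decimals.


Step 1: Try lambda = 0 (constraint inactive).
x_unc = 14/(2*6) = 1.1667
Check: 4*1.1667 = 4.6668 < 10 -- violated!
Step 2: Constraint must be active: 4*x = 10
x* = 10/4 = 2.5
lambda = (2*6*2.5 - 14)/4 = 4.0
Step 3: Compute optimal value.
f(x*) = 6*2.5^2 - 14*2.5 = 2.5


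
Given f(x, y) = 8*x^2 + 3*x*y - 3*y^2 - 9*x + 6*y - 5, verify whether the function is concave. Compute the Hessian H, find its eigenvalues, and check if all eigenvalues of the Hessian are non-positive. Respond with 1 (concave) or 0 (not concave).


The Hessian of f(x,y) = 8*x^2 + 3*x*y - 3*y^2 - 9*x + 6*y - 5 is:
H = [[16, 3], [3, -6]]
Trace = 16 - 6 = 10
Determinant = 16*-6 - (3)^2 = -105
Discriminant = (10)^2 - 4*-105 = 520.0
Eigenvalues: lambda_1 = -6.4018, lambda_2 = 16.4018
The function is not concave.

0


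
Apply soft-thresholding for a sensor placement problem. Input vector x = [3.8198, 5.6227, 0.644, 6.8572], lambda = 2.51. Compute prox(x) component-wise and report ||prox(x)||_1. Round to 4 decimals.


Soft-thresholding with lambda = 2.51:
prox(3.8198) = sign(3.8198)*max(|3.8198| - 2.51, 0) = 1.3098
prox(5.6227) = sign(5.6227)*max(|5.6227| - 2.51, 0) = 3.1127
prox(0.644) = sign(0.644)*max(|0.644| - 2.51, 0) = 0.0
prox(6.8572) = sign(6.8572)*max(|6.8572| - 2.51, 0) = 4.3472
prox(x) = [1.3098, 3.1127, 0.0, 4.3472]
||prox(x)||_1 = 1.3098 + 3.1127 + 0.0 + 4.3472 = 8.7697


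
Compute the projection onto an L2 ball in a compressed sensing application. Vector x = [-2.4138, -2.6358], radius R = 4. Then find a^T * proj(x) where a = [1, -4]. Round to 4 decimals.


Step 1: Compute ||x|| (intermediates to 6 decimals).
||x|| = sqrt((-2.4138)^2 + (-2.6358)^2) = 3.574055
Step 2: Project.
Since ||x|| <= R, proj = x (no scaling needed).
proj(x) = [-2.4138, -2.6358]
Step 3: Dot product.
a^T * proj(x) = 1*(-2.4138) - 4*(-2.6358) = 8.1294


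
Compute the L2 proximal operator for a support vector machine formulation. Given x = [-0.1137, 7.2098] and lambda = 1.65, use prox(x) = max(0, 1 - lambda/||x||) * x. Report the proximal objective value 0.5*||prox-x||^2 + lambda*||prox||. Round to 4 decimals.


Step 1: Compute ||x||.
||x|| = 7.2107
Step 2: Compute scaling factor.
scale = max(0, 1 - 1.65/7.2107) = 0.7712
Step 3: prox(x) = [-0.0877, 5.56]
||prox(x)|| = 5.5607
Step 4: Proximal objective.
0.5*||prox-x||^2 = 1.3613
lambda*||prox|| = 9.1752
Total = 10.5364


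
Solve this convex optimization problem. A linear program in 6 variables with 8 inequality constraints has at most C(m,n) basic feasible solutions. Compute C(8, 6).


Each vertex corresponds to some choice of n active constraints out of m, so the number of vertices is at most C(m, n) = m! / (n!(m-n)!).
m = 8, n = 6
Numerator: 8 * 7 * 6 * 5 * 4 * 3
Denominator: 6! = 720
C(8, 6) = 28


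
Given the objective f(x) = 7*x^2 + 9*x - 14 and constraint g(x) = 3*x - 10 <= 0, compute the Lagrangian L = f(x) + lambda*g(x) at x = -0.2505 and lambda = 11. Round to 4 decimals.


Step 1: Evaluate f(x).
f(-0.2505) = 7*(-0.2505)^2 + 9*(-0.2505) - 14 = -15.8152
Step 2: Evaluate g(x).
g(-0.2505) = 3*-0.2505 - 10 = -10.7515
Step 3: Compute Lagrangian.
L = -15.8152 + 11*-10.7515 = -134.0817


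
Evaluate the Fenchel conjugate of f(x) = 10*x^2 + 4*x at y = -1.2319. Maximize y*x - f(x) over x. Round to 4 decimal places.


f*(y) = sup_x {y*x - a*x^2 - b*x} = sup_x {(y-b)*x - a*x^2}
FOC: (y - b) - 2a*x = 0 => x* = (y - b)/(2a)
x* = (-1.2319 - 4)/(2*10) = -0.2616
f*(-1.2319) = (y-b)^2/(4a) = (-1.2319 - 4)^2/(4*10)
= 27.3728/40 = 0.6843


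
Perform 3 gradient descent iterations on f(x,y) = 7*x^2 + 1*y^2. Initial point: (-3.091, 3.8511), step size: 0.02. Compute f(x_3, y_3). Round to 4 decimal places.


Gradient descent on f(x,y) = 7*x^2 + 1*y^2.
Starting point: (-3.091, 3.8511), alpha = 0.02
Step 1: grad_x = 2*7*-3.091 = -43.274, grad_y = 2*1*3.8511 = 7.7022
  x_1 = -3.091 - 0.02*-43.274 = -2.2255
  y_1 = 3.8511 - 0.02*7.7022 = 3.6971
Step 2: grad_x = 2*7*-2.2255 = -31.1573, grad_y = 2*1*3.6971 = 7.3941
  x_2 = -2.2255 - 0.02*-31.1573 = -1.6024
  y_2 = 3.6971 - 0.02*7.3941 = 3.5492
Step 3: grad_x = 2*7*-1.6024 = -22.4332, grad_y = 2*1*3.5492 = 7.0983
  x_3 = -1.6024 - 0.02*-22.4332 = -1.1537
  y_3 = 3.5492 - 0.02*7.0983 = 3.4072
f(-1.1537, 3.4072) = 7*(-1.1537)^2 + 1*3.4072^2 = 20.9264


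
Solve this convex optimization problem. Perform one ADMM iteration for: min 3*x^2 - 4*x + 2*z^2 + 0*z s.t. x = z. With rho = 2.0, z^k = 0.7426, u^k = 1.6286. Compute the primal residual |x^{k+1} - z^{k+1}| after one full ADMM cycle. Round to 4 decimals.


ADMM iteration with rho = 2.0, z^k = 0.7426, u^k = 1.6286
Step 1: x-update.
Minimize 3*x^2 - 4*x + (2.0/2)*(x - 0.7426 + 1.6286)^2
FOC: (2*3 + 2.0)*x = 4 + 2.0*(0.7426 - 1.6286)
x^{k+1} = 0.2785
Step 2: z-update.
Minimize 2*z^2 + 0*z + (2.0/2)*(0.2785 - z + 1.6286)^2
FOC: (2*2 + 2.0)*z = 0 + 2.0*(0.2785 + 1.6286)
z^{k+1} = 0.6357
Step 3: u-update.
u^{k+1} = 1.6286 + 0.2785 - 0.6357 = 1.2714
Step 4: Primal residual = |0.2785 - 0.6357| = 0.3572


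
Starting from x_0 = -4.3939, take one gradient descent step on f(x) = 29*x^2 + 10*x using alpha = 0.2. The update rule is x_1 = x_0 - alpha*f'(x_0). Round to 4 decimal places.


We compute the gradient at x_0 and apply the update.
f'(x) = 58*x + 10
f'(-4.3939) = 58*-4.3939 + 10 = -244.8462
x_1 = -4.3939 - 0.2*-244.8462 = 44.5753


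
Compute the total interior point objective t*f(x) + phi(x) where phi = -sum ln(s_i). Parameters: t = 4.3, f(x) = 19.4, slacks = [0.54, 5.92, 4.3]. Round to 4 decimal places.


Step 1: Compute log-barrier.
ln values: [-0.6162, 1.7783, 1.4586]
phi = -(-0.6162 + 1.7783 + 1.4586) = -2.6208
Step 2: Compute augmented objective.
t*f(x) = 4.3*19.4 = 83.42
Total = 83.42 - 2.6208 = 80.7992


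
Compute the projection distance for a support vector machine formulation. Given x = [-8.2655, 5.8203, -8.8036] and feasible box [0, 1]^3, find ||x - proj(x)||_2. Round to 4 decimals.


Project each component onto [0, 1].
clip(-8.2655) = 0.0, clip(5.8203) = 1.0, clip(-8.8036) = 0.0
Projection = [0.0, 1.0, 0.0]
Squared diffs: [68.3185, 23.2353, 77.5034]
Distance = sqrt(169.0572) = 13.0022


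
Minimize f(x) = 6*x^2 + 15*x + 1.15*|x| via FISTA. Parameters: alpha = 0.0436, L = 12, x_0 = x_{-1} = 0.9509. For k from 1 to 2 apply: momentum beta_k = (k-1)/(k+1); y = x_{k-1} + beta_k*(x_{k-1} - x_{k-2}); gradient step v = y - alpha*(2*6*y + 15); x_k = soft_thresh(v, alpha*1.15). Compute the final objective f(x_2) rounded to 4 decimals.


FISTA on f(x) = 6*x^2 + 15*x + 1.15*|x|
L = 12, alpha = 0.0436
Iteration 1: beta = 0.0, y = 0.9509 + 0.0*(0.9509 - 0.9509) = 0.9509
  grad(y) = 26.4108, v = y - alpha*grad = -0.2006
  prox(v) = soft_thresh(-0.2006, 0.0501) = -0.1505
Iteration 2: beta = 0.3333, y = -0.1505 + 0.3333*(-0.1505 - 0.9509) = -0.5176
  grad(y) = 8.7889, v = y - alpha*grad = -0.9008
  prox(v) = soft_thresh(-0.9008, 0.0501) = -0.8506
f(x_2) = 6*(-0.8506)^2 + 15*(-0.8506) + 1.15*|-0.8506| = -7.4399


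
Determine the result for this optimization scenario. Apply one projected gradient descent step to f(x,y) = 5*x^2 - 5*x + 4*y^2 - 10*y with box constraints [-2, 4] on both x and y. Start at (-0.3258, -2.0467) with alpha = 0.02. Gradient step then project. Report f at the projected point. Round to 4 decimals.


Step 1: Compute gradient at (-0.3258, -2.0467).
grad_x = 2*5*-0.3258 - 5 = -8.258
grad_y = 2*4*-2.0467 - 10 = -26.3736
Step 2: Gradient step.
x_raw = -0.3258 - 0.02*-8.258 = -0.1606
y_raw = -2.0467 - 0.02*-26.3736 = -1.5192
Step 3: Project onto [-2, 4].
x_proj = clip(-0.1606) = -0.1606
y_proj = clip(-1.5192) = -1.5192
Step 4: Evaluate f.
f(-0.1606, -1.5192) = 25.3567


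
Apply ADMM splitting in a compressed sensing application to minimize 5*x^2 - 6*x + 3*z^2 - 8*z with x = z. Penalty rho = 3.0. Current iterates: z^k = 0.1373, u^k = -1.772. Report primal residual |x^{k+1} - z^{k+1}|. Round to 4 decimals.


ADMM iteration with rho = 3.0, z^k = 0.1373, u^k = -1.772
Step 1: x-update.
Minimize 5*x^2 - 6*x + (3.0/2)*(x - 0.1373 - 1.772)^2
FOC: (2*5 + 3.0)*x = 6 + 3.0*(0.1373 + 1.772)
x^{k+1} = 0.9021
Step 2: z-update.
Minimize 3*z^2 - 8*z + (3.0/2)*(0.9021 - z - 1.772)^2
FOC: (2*3 + 3.0)*z = 8 + 3.0*(0.9021 - 1.772)
z^{k+1} = 0.5989
Step 3: u-update.
u^{k+1} = -1.772 + 0.9021 - 0.5989 = -1.4688
Step 4: Primal residual = |0.9021 - 0.5989| = 0.3032


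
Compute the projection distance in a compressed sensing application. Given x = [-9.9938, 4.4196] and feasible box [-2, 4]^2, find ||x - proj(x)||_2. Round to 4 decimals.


Project each component onto [-2, 4].
clip(-9.9938) = -2.0, clip(4.4196) = 4.0
Projection = [-2.0, 4.0]
Squared diffs: [63.9008, 0.1761]
Distance = sqrt(64.0769) = 8.0048


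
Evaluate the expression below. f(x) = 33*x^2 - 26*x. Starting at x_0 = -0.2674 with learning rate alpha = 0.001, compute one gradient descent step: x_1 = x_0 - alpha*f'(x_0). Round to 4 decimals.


We compute the gradient at x_0 and apply the update.
f'(x) = 66*x - 26
f'(-0.2674) = 66*-0.2674 - 26 = -43.6484
x_1 = -0.2674 - 0.001*-43.6484 = -0.2238


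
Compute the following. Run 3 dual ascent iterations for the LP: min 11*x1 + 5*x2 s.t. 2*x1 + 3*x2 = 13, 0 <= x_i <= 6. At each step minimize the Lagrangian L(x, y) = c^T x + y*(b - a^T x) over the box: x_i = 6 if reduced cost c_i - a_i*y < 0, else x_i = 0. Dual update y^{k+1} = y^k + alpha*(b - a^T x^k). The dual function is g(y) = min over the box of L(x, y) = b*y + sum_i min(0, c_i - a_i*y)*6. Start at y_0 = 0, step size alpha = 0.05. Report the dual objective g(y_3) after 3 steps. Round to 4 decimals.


Dual ascent for LP: min 11*x1 + 5*x2, 2*x1 + 3*x2 = 13, 0 <= x_i <= 6
Step 1: y^k = 0.0, reduced costs: (11.0, 5.0)
  x^k = (0.0, 0.0), subgradient = b - a^T x = 13.0
  y^{k+1} = 0.0 + 0.05*13.0 = 0.65
Step 2: y^k = 0.65, reduced costs: (9.7, 3.05)
  x^k = (0.0, 0.0), subgradient = b - a^T x = 13.0
  y^{k+1} = 0.65 + 0.05*13.0 = 1.3
Step 3: y^k = 1.3, reduced costs: (8.4, 1.1)
  x^k = (0.0, 0.0), subgradient = b - a^T x = 13.0
  y^{k+1} = 1.3 + 0.05*13.0 = 1.95
Dual objective at y_3 = 1.95: reduced costs (7.1, -0.85), box minimizer x = (0.0, 6.0)
g(y_3) = b*y + (c1 - a1*y)*x1 + (c2 - a2*y)*x2 = 13*1.95 + 7.1*0.0 + (-0.85)*6.0 = 25.35 + 0.0 - 5.1 = 20.25


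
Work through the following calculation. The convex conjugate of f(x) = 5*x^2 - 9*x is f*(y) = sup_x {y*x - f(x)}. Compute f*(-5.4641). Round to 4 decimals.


f*(y) = sup_x {y*x - a*x^2 - b*x} = sup_x {(y-b)*x - a*x^2}
FOC: (y - b) - 2a*x = 0 => x* = (y - b)/(2a)
x* = (-5.4641 + 9)/(2*5) = 0.3536
f*(-5.4641) = (y-b)^2/(4a) = (-5.4641 + 9)^2/(4*5)
= 12.5026/20 = 0.6251


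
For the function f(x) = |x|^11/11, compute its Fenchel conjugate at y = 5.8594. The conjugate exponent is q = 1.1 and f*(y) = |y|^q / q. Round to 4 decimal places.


The conjugate exponent q satisfies 1/p + 1/q = 1.
p = 11, so q = 11/(11 - 1) = 1.1
|y|^q = 5.8594^1.1 = 6.9926
f*(5.8594) = 6.9926 / 1.1 = 6.3569


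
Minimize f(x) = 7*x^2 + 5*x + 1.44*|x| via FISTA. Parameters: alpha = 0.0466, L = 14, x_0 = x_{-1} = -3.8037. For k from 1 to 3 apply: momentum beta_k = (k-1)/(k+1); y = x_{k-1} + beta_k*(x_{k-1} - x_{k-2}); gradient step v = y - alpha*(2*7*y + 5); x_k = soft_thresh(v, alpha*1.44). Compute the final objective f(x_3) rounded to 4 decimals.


FISTA on f(x) = 7*x^2 + 5*x + 1.44*|x|
L = 14, alpha = 0.0466
Iteration 1: beta = 0.0, y = -3.8037 + 0.0*(-3.8037 + 3.8037) = -3.8037
  grad(y) = -48.2518, v = y - alpha*grad = -1.5552
  prox(v) = soft_thresh(-1.5552, 0.0671) = -1.4881
Iteration 2: beta = 0.3333, y = -1.4881 + 0.3333*(-1.4881 + 3.8037) = -0.7162
  grad(y) = -5.0266, v = y - alpha*grad = -0.4819
  prox(v) = soft_thresh(-0.4819, 0.0671) = -0.4148
Iteration 3: beta = 0.5, y = -0.4148 + 0.5*(-0.4148 + 1.4881) = 0.1218
  grad(y) = 6.7048, v = y - alpha*grad = -0.1907
  prox(v) = soft_thresh(-0.1907, 0.0671) = -0.1236
f(x_3) = 7*(-0.1236)^2 + 5*(-0.1236) + 1.44*|-0.1236| = -0.333


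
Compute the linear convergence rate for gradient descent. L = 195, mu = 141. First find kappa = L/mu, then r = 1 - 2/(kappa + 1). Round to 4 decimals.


Step 1: Compute the condition number.
kappa = L/mu = 195/141 = 1.383
Step 2: Compute the convergence rate.
r = 1 - 2/(kappa + 1) = 1 - 2*mu/(L + mu) = (L - mu)/(L + mu) = 54/336 = 0.1607


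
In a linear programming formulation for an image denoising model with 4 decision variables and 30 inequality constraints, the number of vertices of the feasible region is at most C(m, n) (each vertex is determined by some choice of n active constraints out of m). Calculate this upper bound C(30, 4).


Each vertex corresponds to some choice of n active constraints out of m, so the number of vertices is at most C(m, n) = m! / (n!(m-n)!).
m = 30, n = 4
Numerator: 30 * 29 * 28 * 27
Denominator: 4! = 24
C(30, 4) = 27405


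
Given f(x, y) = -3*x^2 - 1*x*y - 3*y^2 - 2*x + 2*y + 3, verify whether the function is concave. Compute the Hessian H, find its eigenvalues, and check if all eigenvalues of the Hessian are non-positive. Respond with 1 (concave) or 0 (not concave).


The Hessian of f(x,y) = -3*x^2 - 1*x*y - 3*y^2 - 2*x + 2*y + 3 is:
H = [[-6, -1], [-1, -6]]
Trace = -6 - 6 = -12
Determinant = -6*-6 - (-1)^2 = 35
Discriminant = (-12)^2 - 4*35 = 4.0
Eigenvalues: lambda_1 = -7.0, lambda_2 = -5.0
The function is concave.

1


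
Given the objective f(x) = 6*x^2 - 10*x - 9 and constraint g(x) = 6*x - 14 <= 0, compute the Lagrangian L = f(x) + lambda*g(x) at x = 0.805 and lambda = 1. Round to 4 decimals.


Step 1: Evaluate f(x).
f(0.805) = 6*0.805^2 - 10*0.805 - 9 = -13.1619
Step 2: Evaluate g(x).
g(0.805) = 6*0.805 - 14 = -9.17
Step 3: Compute Lagrangian.
L = -13.1619 + 1*-9.17 = -22.3319


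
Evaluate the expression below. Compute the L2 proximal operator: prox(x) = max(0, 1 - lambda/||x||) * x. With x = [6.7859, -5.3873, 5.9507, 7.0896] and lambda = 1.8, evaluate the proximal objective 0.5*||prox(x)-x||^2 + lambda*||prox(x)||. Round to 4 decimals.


Step 1: Compute ||x||.
||x|| = 12.6785
Step 2: Compute scaling factor.
scale = max(0, 1 - 1.8/12.6785) = 0.858
Step 3: prox(x) = [5.8225, -4.6225, 5.1059, 6.0831]
||prox(x)|| = 10.8785
Step 4: Proximal objective.
0.5*||prox-x||^2 = 1.62
lambda*||prox|| = 19.5813
Total = 21.2013


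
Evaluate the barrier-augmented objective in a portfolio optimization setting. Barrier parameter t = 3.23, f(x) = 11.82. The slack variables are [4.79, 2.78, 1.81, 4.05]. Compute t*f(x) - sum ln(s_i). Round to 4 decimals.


Step 1: Compute log-barrier.
ln values: [1.5665, 1.0225, 0.5933, 1.3987]
phi = -(1.5665 + 1.0225 + 0.5933 + 1.3987) = -4.581
Step 2: Compute augmented objective.
t*f(x) = 3.23*11.82 = 38.1786
Total = 38.1786 - 4.581 = 33.5976


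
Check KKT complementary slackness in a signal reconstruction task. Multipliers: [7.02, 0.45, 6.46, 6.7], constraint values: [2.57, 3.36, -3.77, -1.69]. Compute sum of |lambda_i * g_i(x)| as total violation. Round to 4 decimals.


KKT complementary slackness check:
lambda_1 * g_1 = 7.02 * 2.57 = 18.0414
lambda_2 * g_2 = 0.45 * 3.36 = 1.512
lambda_3 * g_3 = 6.46 * -3.77 = -24.3542
lambda_4 * g_4 = 6.7 * -1.69 = -11.323
Total violation = 18.0414 + 1.512 + 24.3542 + 11.323 = 55.2306


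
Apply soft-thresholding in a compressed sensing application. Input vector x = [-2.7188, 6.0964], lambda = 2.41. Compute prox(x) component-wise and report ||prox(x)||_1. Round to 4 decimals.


Soft-thresholding with lambda = 2.41:
prox(-2.7188) = sign(-2.7188)*max(|-2.7188| - 2.41, 0) = -0.3088
prox(6.0964) = sign(6.0964)*max(|6.0964| - 2.41, 0) = 3.6864
prox(x) = [-0.3088, 3.6864]
||prox(x)||_1 = 0.3088 + 3.6864 = 3.9952


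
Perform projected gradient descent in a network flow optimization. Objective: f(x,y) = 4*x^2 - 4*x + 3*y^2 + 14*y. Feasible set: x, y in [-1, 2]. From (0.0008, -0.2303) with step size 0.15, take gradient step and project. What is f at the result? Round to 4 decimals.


Step 1: Compute gradient at (0.0008, -0.2303).
grad_x = 2*4*0.0008 - 4 = -3.9936
grad_y = 2*3*-0.2303 + 14 = 12.6182
Step 2: Gradient step.
x_raw = 0.0008 - 0.15*-3.9936 = 0.5998
y_raw = -0.2303 - 0.15*12.6182 = -2.123
Step 3: Project onto [-1, 2].
x_proj = clip(0.5998) = 0.5998
y_proj = clip(-2.123) = -1.0
Step 4: Evaluate f.
f(0.5998, -1.0) = -11.9601


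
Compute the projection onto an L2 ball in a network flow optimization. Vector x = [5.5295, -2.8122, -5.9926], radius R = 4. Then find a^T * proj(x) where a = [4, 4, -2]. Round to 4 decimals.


Step 1: Compute ||x|| (intermediates to 6 decimals).
||x|| = sqrt(5.5295^2 + (-2.8122)^2 + (-5.9926)^2) = 8.625259
Step 2: Project.
Since ||x|| > R, scale = R/||x|| = 4/8.625259 = 0.463754, proj(x) = scale * x
proj(x) = [2.564328, -1.304169, -2.779092]
Step 3: Dot product.
a^T * proj(x) = 4*2.564328 + 4*(-1.304169) - 2*(-2.779092) = 10.5988


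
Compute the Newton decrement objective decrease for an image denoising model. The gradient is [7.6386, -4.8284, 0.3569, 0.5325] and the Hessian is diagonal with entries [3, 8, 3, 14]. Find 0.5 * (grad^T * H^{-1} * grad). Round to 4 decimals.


Step 1: H is diagonal, so H^(-1) * g = [2.5462, -0.6036, 0.119, 0.038].
Step 2: g^T H^(-1) g = sum_i g_i^2 / H_ii
  = (7.6386)^2/3 + (-4.8284)^2/8 + (0.3569)^2/3 + (0.5325)^2/14
  = 19.4494 + 2.9142 + 0.0425 + 0.0203 = 22.4263
Step 3: Objective decrease = 0.5 * g^T H^(-1) g = 11.2131


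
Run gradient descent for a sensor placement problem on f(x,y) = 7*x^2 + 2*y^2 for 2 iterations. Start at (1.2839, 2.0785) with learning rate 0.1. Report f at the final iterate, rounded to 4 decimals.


Gradient descent on f(x,y) = 7*x^2 + 2*y^2.
Starting point: (1.2839, 2.0785), alpha = 0.1
Step 1: grad_x = 2*7*1.2839 = 17.9746, grad_y = 2*2*2.0785 = 8.314
  x_1 = 1.2839 - 0.1*17.9746 = -0.5136
  y_1 = 2.0785 - 0.1*8.314 = 1.2471
Step 2: grad_x = 2*7*-0.5136 = -7.1898, grad_y = 2*2*1.2471 = 4.9884
  x_2 = -0.5136 - 0.1*-7.1898 = 0.2054
  y_2 = 1.2471 - 0.1*4.9884 = 0.7483
f(0.2054, 0.7483) = 7*0.2054^2 + 2*0.7483^2 = 1.4152


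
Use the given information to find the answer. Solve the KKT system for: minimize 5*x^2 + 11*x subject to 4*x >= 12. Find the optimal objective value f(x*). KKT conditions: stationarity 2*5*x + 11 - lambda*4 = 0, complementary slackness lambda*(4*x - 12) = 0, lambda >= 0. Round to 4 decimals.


Step 1: Try lambda = 0 (constraint inactive).
x_unc = -11/(2*5) = -1.1
Check: 4*-1.1 = -4.4 < 12 -- violated!
Step 2: Constraint must be active: 4*x = 12
x* = 12/4 = 3.0
lambda = (2*5*3.0 + 11)/4 = 10.25
Step 3: Compute optimal value.
f(x*) = 5*3.0^2 + 11*3.0 = 78.0


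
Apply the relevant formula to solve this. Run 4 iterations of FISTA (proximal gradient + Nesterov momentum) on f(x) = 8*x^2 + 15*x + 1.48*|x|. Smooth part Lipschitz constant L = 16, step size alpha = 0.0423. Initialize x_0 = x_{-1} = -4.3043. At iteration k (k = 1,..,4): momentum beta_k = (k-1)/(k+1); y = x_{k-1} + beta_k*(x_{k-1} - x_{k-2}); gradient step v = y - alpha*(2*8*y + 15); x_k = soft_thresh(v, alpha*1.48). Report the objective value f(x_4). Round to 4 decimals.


FISTA on f(x) = 8*x^2 + 15*x + 1.48*|x|
L = 16, alpha = 0.0423
Iteration 1: beta = 0.0, y = -4.3043 + 0.0*(-4.3043 + 4.3043) = -4.3043
  grad(y) = -53.8688, v = y - alpha*grad = -2.0256
  prox(v) = soft_thresh(-2.0256, 0.0626) = -1.963
Iteration 2: beta = 0.3333, y = -1.963 + 0.3333*(-1.963 + 4.3043) = -1.1826
  grad(y) = -3.922, v = y - alpha*grad = -1.0167
  prox(v) = soft_thresh(-1.0167, 0.0626) = -0.9541
Iteration 3: beta = 0.5, y = -0.9541 + 0.5*(-0.9541 + 1.963) = -0.4497
  grad(y) = 7.8055, v = y - alpha*grad = -0.7798
  prox(v) = soft_thresh(-0.7798, 0.0626) = -0.7172
Iteration 4: beta = 0.6, y = -0.7172 + 0.6*(-0.7172 + 0.9541) = -0.5751
  grad(y) = 5.7986, v = y - alpha*grad = -0.8204
  prox(v) = soft_thresh(-0.8204, 0.0626) = -0.7578
f(x_4) = 8*(-0.7578)^2 + 15*(-0.7578) + 1.48*|-0.7578| = -5.6513


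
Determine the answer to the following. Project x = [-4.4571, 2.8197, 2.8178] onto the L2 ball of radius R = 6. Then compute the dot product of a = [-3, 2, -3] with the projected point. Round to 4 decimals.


Step 1: Compute ||x|| (intermediates to 6 decimals).
||x|| = sqrt((-4.4571)^2 + 2.8197^2 + 2.8178^2) = 5.979669
Step 2: Project.
Since ||x|| <= R, proj = x (no scaling needed).
proj(x) = [-4.4571, 2.8197, 2.8178]
Step 3: Dot product.
a^T * proj(x) = -3*(-4.4571) + 2*2.8197 - 3*2.8178 = 10.5573


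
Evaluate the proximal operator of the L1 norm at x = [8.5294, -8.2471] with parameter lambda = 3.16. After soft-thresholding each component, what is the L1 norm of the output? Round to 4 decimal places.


Soft-thresholding with lambda = 3.16:
prox(8.5294) = sign(8.5294)*max(|8.5294| - 3.16, 0) = 5.3694
prox(-8.2471) = sign(-8.2471)*max(|-8.2471| - 3.16, 0) = -5.0871
prox(x) = [5.3694, -5.0871]
||prox(x)||_1 = 5.3694 + 5.0871 = 10.4565


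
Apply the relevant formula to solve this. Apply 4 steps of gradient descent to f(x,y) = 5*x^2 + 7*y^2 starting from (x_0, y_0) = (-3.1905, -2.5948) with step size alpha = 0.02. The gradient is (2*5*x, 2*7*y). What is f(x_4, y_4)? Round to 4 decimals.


Gradient descent on f(x,y) = 5*x^2 + 7*y^2.
Starting point: (-3.1905, -2.5948), alpha = 0.02
Step 1: grad_x = 2*5*-3.1905 = -31.905, grad_y = 2*7*-2.5948 = -36.3272
  x_1 = -3.1905 - 0.02*-31.905 = -2.5524
  y_1 = -2.5948 - 0.02*-36.3272 = -1.8683
Step 2: grad_x = 2*5*-2.5524 = -25.524, grad_y = 2*7*-1.8683 = -26.1556
  x_2 = -2.5524 - 0.02*-25.524 = -2.0419
  y_2 = -1.8683 - 0.02*-26.1556 = -1.3451
Step 3: grad_x = 2*5*-2.0419 = -20.4192, grad_y = 2*7*-1.3451 = -18.832
  x_3 = -2.0419 - 0.02*-20.4192 = -1.6335
  y_3 = -1.3451 - 0.02*-18.832 = -0.9685
Step 4: grad_x = 2*5*-1.6335 = -16.3354, grad_y = 2*7*-0.9685 = -13.5591
  x_4 = -1.6335 - 0.02*-16.3354 = -1.3068
  y_4 = -0.9685 - 0.02*-13.5591 = -0.6973
f(-1.3068, -0.6973) = 5*(-1.3068)^2 + 7*(-0.6973)^2 = 11.9428


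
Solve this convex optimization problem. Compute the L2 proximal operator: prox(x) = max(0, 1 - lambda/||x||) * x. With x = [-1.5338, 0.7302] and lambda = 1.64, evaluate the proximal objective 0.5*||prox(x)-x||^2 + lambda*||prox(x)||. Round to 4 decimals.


Step 1: Compute ||x||.
||x|| = 1.6987
Step 2: Compute scaling factor.
scale = max(0, 1 - 1.64/1.6987) = 0.0346
Step 3: prox(x) = [-0.053, 0.0253]
||prox(x)|| = 0.0587
Step 4: Proximal objective.
0.5*||prox-x||^2 = 1.3448
lambda*||prox|| = 0.0963
Total = 1.4411


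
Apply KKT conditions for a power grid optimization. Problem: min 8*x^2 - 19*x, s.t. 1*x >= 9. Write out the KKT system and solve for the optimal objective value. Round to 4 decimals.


Step 1: Try lambda = 0 (constraint inactive).
x_unc = 19/(2*8) = 1.1875
Check: 1*1.1875 = 1.1875 < 9 -- violated!
Step 2: Constraint must be active: 1*x = 9
x* = 9/1 = 9.0
lambda = (2*8*9.0 - 19)/1 = 125.0
Step 3: Compute optimal value.
f(x*) = 8*9.0^2 - 19*9.0 = 477.0


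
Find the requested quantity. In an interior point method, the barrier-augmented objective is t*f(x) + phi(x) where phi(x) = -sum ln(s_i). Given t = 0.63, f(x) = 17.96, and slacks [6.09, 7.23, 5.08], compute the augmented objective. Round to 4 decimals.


Step 1: Compute log-barrier.
ln values: [1.8066, 1.9782, 1.6253]
phi = -(1.8066 + 1.9782 + 1.6253) = -5.4102
Step 2: Compute augmented objective.
t*f(x) = 0.63*17.96 = 11.3148
Total = 11.3148 - 5.4102 = 5.9046


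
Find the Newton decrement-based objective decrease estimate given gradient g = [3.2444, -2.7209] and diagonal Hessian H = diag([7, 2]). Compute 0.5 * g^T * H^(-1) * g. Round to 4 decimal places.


Step 1: H is diagonal, so H^(-1) * g = [0.4635, -1.3605].
Step 2: g^T H^(-1) g = sum_i g_i^2 / H_ii
  = (3.2444)^2/7 + (-2.7209)^2/2
  = 1.5037 + 3.7016 = 5.2054
Step 3: Objective decrease = 0.5 * g^T H^(-1) g = 2.6027


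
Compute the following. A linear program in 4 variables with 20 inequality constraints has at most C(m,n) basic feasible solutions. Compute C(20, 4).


Each vertex corresponds to some choice of n active constraints out of m, so the number of vertices is at most C(m, n) = m! / (n!(m-n)!).
m = 20, n = 4
Numerator: 20 * 19 * 18 * 17
Denominator: 4! = 24
C(20, 4) = 4845


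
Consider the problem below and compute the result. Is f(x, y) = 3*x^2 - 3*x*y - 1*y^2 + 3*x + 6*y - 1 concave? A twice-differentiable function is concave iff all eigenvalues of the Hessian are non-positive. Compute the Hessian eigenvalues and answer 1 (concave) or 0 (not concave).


The Hessian of f(x,y) = 3*x^2 - 3*x*y - 1*y^2 + 3*x + 6*y - 1 is:
H = [[6, -3], [-3, -2]]
Trace = 6 - 2 = 4
Determinant = 6*-2 - (-3)^2 = -21
Discriminant = (4)^2 - 4*-21 = 100.0
Eigenvalues: lambda_1 = -3.0, lambda_2 = 7.0
The function is not concave.

0


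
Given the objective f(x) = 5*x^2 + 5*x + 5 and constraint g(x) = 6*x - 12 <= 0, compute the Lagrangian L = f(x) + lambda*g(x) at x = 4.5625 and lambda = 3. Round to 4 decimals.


Step 1: Evaluate f(x).
f(4.5625) = 5*4.5625^2 + 5*4.5625 + 5 = 131.8945
Step 2: Evaluate g(x).
g(4.5625) = 6*4.5625 - 12 = 15.375
Step 3: Compute Lagrangian.
L = 131.8945 + 3*15.375 = 178.0195


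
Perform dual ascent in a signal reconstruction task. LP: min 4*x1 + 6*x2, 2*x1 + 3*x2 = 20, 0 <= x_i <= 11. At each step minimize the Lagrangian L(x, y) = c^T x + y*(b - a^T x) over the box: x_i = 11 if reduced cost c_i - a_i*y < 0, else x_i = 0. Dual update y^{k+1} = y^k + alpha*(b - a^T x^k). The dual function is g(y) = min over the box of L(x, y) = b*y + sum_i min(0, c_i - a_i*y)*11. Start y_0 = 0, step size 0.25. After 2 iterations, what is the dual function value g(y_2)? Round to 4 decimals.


Dual ascent for LP: min 4*x1 + 6*x2, 2*x1 + 3*x2 = 20, 0 <= x_i <= 11
Step 1: y^k = 0.0, reduced costs: (4.0, 6.0)
  x^k = (0.0, 0.0), subgradient = b - a^T x = 20.0
  y^{k+1} = 0.0 + 0.25*20.0 = 5.0
Step 2: y^k = 5.0, reduced costs: (-6.0, -9.0)
  x^k = (11.0, 11.0), subgradient = b - a^T x = -35.0
  y^{k+1} = 5.0 + 0.25*-35.0 = -3.75
Dual objective at y_2 = -3.75: reduced costs (11.5, 17.25), box minimizer x = (0.0, 0.0)
g(y_2) = b*y + (c1 - a1*y)*x1 + (c2 - a2*y)*x2 = 20*(-3.75) + 11.5*0.0 + 17.25*0.0 = -75.0 + 0.0 + 0.0 = -75.0


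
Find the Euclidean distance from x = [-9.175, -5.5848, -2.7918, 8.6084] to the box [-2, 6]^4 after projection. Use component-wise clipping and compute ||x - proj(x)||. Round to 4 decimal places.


Project each component onto [-2, 6].
clip(-9.175) = -2.0, clip(-5.5848) = -2.0, clip(-2.7918) = -2.0, clip(8.6084) = 6.0
Projection = [-2.0, -2.0, -2.0, 6.0]
Squared diffs: [51.4806, 12.8508, 0.6269, 6.8038]
Distance = sqrt(71.7621) = 8.4713


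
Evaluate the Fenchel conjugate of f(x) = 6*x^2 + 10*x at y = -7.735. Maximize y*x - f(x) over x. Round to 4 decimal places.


f*(y) = sup_x {y*x - a*x^2 - b*x} = sup_x {(y-b)*x - a*x^2}
FOC: (y - b) - 2a*x = 0 => x* = (y - b)/(2a)
x* = (-7.735 - 10)/(2*6) = -1.4779
f*(-7.735) = (y-b)^2/(4a) = (-7.735 - 10)^2/(4*6)
= 314.5302/24 = 13.1054


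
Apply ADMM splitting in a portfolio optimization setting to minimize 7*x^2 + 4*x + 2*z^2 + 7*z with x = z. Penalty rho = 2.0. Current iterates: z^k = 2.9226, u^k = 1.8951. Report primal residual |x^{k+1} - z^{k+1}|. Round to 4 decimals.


ADMM iteration with rho = 2.0, z^k = 2.9226, u^k = 1.8951
Step 1: x-update.
Minimize 7*x^2 + 4*x + (2.0/2)*(x - 2.9226 + 1.8951)^2
FOC: (2*7 + 2.0)*x = -4 + 2.0*(2.9226 - 1.8951)
x^{k+1} = -0.1216
Step 2: z-update.
Minimize 2*z^2 + 7*z + (2.0/2)*(-0.1216 - z + 1.8951)^2
FOC: (2*2 + 2.0)*z = -7 + 2.0*(-0.1216 + 1.8951)
z^{k+1} = -0.5755
Step 3: u-update.
u^{k+1} = 1.8951 - 0.1216 + 0.5755 = 2.349
Step 4: Primal residual = |-0.1216 + 0.5755| = 0.4539


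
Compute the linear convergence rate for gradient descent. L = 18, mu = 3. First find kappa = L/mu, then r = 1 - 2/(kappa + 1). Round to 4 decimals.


Step 1: Compute the condition number.
kappa = L/mu = 18/3 = 6.0
Step 2: Compute the convergence rate.
r = 1 - 2/(kappa + 1) = 1 - 2*mu/(L + mu) = (L - mu)/(L + mu) = 15/21 = 0.7143


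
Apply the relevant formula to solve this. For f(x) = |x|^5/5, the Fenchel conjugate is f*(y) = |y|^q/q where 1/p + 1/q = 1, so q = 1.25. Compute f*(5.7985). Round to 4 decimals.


The conjugate exponent q satisfies 1/p + 1/q = 1.
p = 5, so q = 5/(5 - 1) = 1.25
|y|^q = 5.7985^1.25 = 8.998
f*(5.7985) = 8.998 / 1.25 = 7.1984


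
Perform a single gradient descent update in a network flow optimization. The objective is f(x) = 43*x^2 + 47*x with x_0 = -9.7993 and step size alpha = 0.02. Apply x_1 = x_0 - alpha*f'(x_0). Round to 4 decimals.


We compute the gradient at x_0 and apply the update.
f'(x) = 86*x + 47
f'(-9.7993) = 86*-9.7993 + 47 = -795.7398
x_1 = -9.7993 - 0.02*-795.7398 = 6.1155


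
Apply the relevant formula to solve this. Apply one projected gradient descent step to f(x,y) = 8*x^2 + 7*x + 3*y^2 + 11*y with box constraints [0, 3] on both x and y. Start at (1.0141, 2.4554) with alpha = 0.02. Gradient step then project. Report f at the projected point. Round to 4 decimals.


Step 1: Compute gradient at (1.0141, 2.4554).
grad_x = 2*8*1.0141 + 7 = 23.2256
grad_y = 2*3*2.4554 + 11 = 25.7324
Step 2: Gradient step.
x_raw = 1.0141 - 0.02*23.2256 = 0.5496
y_raw = 2.4554 - 0.02*25.7324 = 1.9408
Step 3: Project onto [0, 3].
x_proj = clip(0.5496) = 0.5496
y_proj = clip(1.9408) = 1.9408
Step 4: Evaluate f.
f(0.5496, 1.9408) = 38.9113


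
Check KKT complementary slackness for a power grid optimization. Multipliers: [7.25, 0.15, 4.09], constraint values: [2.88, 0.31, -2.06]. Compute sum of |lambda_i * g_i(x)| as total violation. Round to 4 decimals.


KKT complementary slackness check:
lambda_1 * g_1 = 7.25 * 2.88 = 20.88
lambda_2 * g_2 = 0.15 * 0.31 = 0.0465
lambda_3 * g_3 = 4.09 * -2.06 = -8.4254
Total violation = 20.88 + 0.0465 + 8.4254 = 29.3519


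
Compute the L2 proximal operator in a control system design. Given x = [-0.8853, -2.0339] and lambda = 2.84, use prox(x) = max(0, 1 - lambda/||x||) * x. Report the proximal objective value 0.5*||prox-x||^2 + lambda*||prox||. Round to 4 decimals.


Step 1: Compute ||x||.
||x|| = 2.2182
Step 2: Compute scaling factor.
scale = max(0, 1 - 2.84/2.2182) = 0.0
Step 3: prox(x) = [-0.0, -0.0]
||prox(x)|| = 0.0
Step 4: Proximal objective.
0.5*||prox-x||^2 = 2.4603
lambda*||prox|| = 0.0
Total = 2.4603


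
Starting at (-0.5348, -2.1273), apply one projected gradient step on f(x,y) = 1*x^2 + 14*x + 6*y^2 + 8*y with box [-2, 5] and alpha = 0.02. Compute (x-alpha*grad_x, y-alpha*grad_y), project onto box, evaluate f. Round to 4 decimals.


Step 1: Compute gradient at (-0.5348, -2.1273).
grad_x = 2*1*-0.5348 + 14 = 12.9304
grad_y = 2*6*-2.1273 + 8 = -17.5276
Step 2: Gradient step.
x_raw = -0.5348 - 0.02*12.9304 = -0.7934
y_raw = -2.1273 - 0.02*-17.5276 = -1.7767
Step 3: Project onto [-2, 5].
x_proj = clip(-0.7934) = -0.7934
y_proj = clip(-1.7767) = -1.7767
Step 4: Evaluate f.
f(-0.7934, -1.7767) = -5.7512


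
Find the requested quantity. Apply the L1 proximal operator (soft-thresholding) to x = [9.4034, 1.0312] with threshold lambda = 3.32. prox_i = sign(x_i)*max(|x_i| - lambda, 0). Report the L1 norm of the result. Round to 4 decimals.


Soft-thresholding with lambda = 3.32:
prox(9.4034) = sign(9.4034)*max(|9.4034| - 3.32, 0) = 6.0834
prox(1.0312) = sign(1.0312)*max(|1.0312| - 3.32, 0) = 0.0
prox(x) = [6.0834, 0.0]
||prox(x)||_1 = 6.0834 + 0.0 = 6.0834


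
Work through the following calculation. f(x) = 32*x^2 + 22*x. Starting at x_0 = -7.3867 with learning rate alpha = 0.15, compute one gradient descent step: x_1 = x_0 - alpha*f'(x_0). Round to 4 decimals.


We compute the gradient at x_0 and apply the update.
f'(x) = 64*x + 22
f'(-7.3867) = 64*-7.3867 + 22 = -450.7488
x_1 = -7.3867 - 0.15*-450.7488 = 60.2256


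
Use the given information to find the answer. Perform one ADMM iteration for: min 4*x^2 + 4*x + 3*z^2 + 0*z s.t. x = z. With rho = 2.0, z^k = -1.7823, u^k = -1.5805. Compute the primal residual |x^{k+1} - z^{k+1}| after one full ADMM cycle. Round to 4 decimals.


ADMM iteration with rho = 2.0, z^k = -1.7823, u^k = -1.5805
Step 1: x-update.
Minimize 4*x^2 + 4*x + (2.0/2)*(x + 1.7823 - 1.5805)^2
FOC: (2*4 + 2.0)*x = -4 + 2.0*(-1.7823 + 1.5805)
x^{k+1} = -0.4404
Step 2: z-update.
Minimize 3*z^2 + 0*z + (2.0/2)*(-0.4404 - z - 1.5805)^2
FOC: (2*3 + 2.0)*z = 0 + 2.0*(-0.4404 - 1.5805)
z^{k+1} = -0.5052
Step 3: u-update.
u^{k+1} = -1.5805 - 0.4404 + 0.5052 = -1.5156
Step 4: Primal residual = |-0.4404 + 0.5052| = 0.0649


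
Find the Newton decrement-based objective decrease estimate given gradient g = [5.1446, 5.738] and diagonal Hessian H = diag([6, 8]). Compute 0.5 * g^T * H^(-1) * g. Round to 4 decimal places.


Step 1: H is diagonal, so H^(-1) * g = [0.8574, 0.7173].
Step 2: g^T H^(-1) g = sum_i g_i^2 / H_ii
  = (5.1446)^2/6 + (5.738)^2/8
  = 4.4112 + 4.1156 = 8.5267
Step 3: Objective decrease = 0.5 * g^T H^(-1) g = 4.2634


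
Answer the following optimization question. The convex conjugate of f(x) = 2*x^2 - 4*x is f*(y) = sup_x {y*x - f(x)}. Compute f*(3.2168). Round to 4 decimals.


f*(y) = sup_x {y*x - a*x^2 - b*x} = sup_x {(y-b)*x - a*x^2}
FOC: (y - b) - 2a*x = 0 => x* = (y - b)/(2a)
x* = (3.2168 + 4)/(2*2) = 1.8042
f*(3.2168) = (y-b)^2/(4a) = (3.2168 + 4)^2/(4*2)
= 52.0822/8 = 6.5103


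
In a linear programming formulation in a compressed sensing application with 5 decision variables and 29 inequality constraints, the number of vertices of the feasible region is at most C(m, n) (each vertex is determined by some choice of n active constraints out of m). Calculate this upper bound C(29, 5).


Each vertex corresponds to some choice of n active constraints out of m, so the number of vertices is at most C(m, n) = m! / (n!(m-n)!).
m = 29, n = 5
Numerator: 29 * 28 * 27 * 26 * 25
Denominator: 5! = 120
C(29, 5) = 118755


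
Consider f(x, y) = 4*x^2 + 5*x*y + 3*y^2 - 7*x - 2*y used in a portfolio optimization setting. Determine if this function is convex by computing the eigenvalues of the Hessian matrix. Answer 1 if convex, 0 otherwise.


The Hessian of f(x,y) = 4*x^2 + 5*x*y + 3*y^2 - 7*x - 2*y is:
H = [[8, 5], [5, 6]]
Trace = 8 + 6 = 14
Determinant = 8*6 - (5)^2 = 23
Discriminant = (14)^2 - 4*23 = 104.0
Eigenvalues: lambda_1 = 1.901, lambda_2 = 12.099
The function is convex.

1


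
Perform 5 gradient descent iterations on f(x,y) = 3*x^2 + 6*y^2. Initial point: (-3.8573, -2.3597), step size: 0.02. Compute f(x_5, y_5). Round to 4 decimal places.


Gradient descent on f(x,y) = 3*x^2 + 6*y^2.
Starting point: (-3.8573, -2.3597), alpha = 0.02
Step 1: grad_x = 2*3*-3.8573 = -23.1438, grad_y = 2*6*-2.3597 = -28.3164
  x_1 = -3.8573 - 0.02*-23.1438 = -3.3944
  y_1 = -2.3597 - 0.02*-28.3164 = -1.7934
Step 2: grad_x = 2*3*-3.3944 = -20.3665, grad_y = 2*6*-1.7934 = -21.5205
  x_2 = -3.3944 - 0.02*-20.3665 = -2.9871
  y_2 = -1.7934 - 0.02*-21.5205 = -1.363
Step 3: grad_x = 2*3*-2.9871 = -17.9226, grad_y = 2*6*-1.363 = -16.3556
  x_3 = -2.9871 - 0.02*-17.9226 = -2.6286
  y_3 = -1.363 - 0.02*-16.3556 = -1.0359
Step 4: grad_x = 2*3*-2.6286 = -15.7719, grad_y = 2*6*-1.0359 = -12.4302
  x_4 = -2.6286 - 0.02*-15.7719 = -2.3132
  y_4 = -1.0359 - 0.02*-12.4302 = -0.7872
Step 5: grad_x = 2*3*-2.3132 = -13.8792, grad_y = 2*6*-0.7872 = -9.447
  x_5 = -2.3132 - 0.02*-13.8792 = -2.0356
  y_5 = -0.7872 - 0.02*-9.447 = -0.5983
f(-2.0356, -0.5983) = 3*(-2.0356)^2 + 6*(-0.5983)^2 = 14.5791


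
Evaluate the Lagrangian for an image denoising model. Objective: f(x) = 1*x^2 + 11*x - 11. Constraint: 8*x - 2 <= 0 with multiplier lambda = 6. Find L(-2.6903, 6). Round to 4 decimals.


Step 1: Evaluate f(x).
f(-2.6903) = 1*(-2.6903)^2 + 11*(-2.6903) - 11 = -33.3556
Step 2: Evaluate g(x).
g(-2.6903) = 8*-2.6903 - 2 = -23.5224
Step 3: Compute Lagrangian.
L = -33.3556 + 6*-23.5224 = -174.49


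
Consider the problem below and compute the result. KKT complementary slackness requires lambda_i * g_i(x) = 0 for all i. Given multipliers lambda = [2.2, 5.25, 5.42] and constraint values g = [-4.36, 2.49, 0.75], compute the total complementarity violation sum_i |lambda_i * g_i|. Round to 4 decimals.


KKT complementary slackness check:
lambda_1 * g_1 = 2.2 * -4.36 = -9.592
lambda_2 * g_2 = 5.25 * 2.49 = 13.0725
lambda_3 * g_3 = 5.42 * 0.75 = 4.065
Total violation = 9.592 + 13.0725 + 4.065 = 26.7295


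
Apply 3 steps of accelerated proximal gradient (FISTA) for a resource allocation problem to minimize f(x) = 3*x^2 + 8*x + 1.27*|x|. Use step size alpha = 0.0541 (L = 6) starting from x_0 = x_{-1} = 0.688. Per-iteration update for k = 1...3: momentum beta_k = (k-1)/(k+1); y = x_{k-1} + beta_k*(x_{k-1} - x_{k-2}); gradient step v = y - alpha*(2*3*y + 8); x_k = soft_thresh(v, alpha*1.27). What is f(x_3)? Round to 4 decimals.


FISTA on f(x) = 3*x^2 + 8*x + 1.27*|x|
L = 6, alpha = 0.0541
Iteration 1: beta = 0.0, y = 0.688 + 0.0*(0.688 - 0.688) = 0.688
  grad(y) = 12.128, v = y - alpha*grad = 0.0319
  prox(v) = soft_thresh(0.0319, 0.0687) = 0.0
Iteration 2: beta = 0.3333, y = 0.0 + 0.3333*(0.0 - 0.688) = -0.2293
  grad(y) = 6.624, v = y - alpha*grad = -0.5877
  prox(v) = soft_thresh(-0.5877, 0.0687) = -0.519
Iteration 3: beta = 0.5, y = -0.519 + 0.5*(-0.519 - 0.0) = -0.7785
  grad(y) = 3.3291, v = y - alpha*grad = -0.9586
  prox(v) = soft_thresh(-0.9586, 0.0687) = -0.8899
f(x_3) = 3*(-0.8899)^2 + 8*(-0.8899) + 1.27*|-0.8899| = -3.6132


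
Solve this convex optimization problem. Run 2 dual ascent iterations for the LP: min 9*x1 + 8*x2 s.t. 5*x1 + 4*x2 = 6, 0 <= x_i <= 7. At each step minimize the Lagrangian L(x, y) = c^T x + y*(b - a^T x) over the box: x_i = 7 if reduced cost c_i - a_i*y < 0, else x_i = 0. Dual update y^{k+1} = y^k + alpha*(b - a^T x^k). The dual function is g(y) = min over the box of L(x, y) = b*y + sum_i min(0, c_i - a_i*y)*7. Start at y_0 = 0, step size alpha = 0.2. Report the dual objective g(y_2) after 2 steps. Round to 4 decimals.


Dual ascent for LP: min 9*x1 + 8*x2, 5*x1 + 4*x2 = 6, 0 <= x_i <= 7
Step 1: y^k = 0.0, reduced costs: (9.0, 8.0)
  x^k = (0.0, 0.0), subgradient = b - a^T x = 6.0
  y^{k+1} = 0.0 + 0.2*6.0 = 1.2
Step 2: y^k = 1.2, reduced costs: (3.0, 3.2)
  x^k = (0.0, 0.0), subgradient = b - a^T x = 6.0
  y^{k+1} = 1.2 + 0.2*6.0 = 2.4
Dual objective at y_2 = 2.4: reduced costs (-3.0, -1.6), box minimizer x = (7.0, 7.0)
g(y_2) = b*y + (c1 - a1*y)*x1 + (c2 - a2*y)*x2 = 6*2.4 + (-3.0)*7.0 + (-1.6)*7.0 = 14.4 - 21.0 - 11.2 = -17.8
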